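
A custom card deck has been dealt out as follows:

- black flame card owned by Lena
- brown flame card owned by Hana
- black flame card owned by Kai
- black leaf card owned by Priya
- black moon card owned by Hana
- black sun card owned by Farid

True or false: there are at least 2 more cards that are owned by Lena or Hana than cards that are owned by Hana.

False

cards owned by Lena or Hana: 3.
cards owned by Hana: 2.
The claim requires 3 − 2 = 1 ≥ 2, which does not hold.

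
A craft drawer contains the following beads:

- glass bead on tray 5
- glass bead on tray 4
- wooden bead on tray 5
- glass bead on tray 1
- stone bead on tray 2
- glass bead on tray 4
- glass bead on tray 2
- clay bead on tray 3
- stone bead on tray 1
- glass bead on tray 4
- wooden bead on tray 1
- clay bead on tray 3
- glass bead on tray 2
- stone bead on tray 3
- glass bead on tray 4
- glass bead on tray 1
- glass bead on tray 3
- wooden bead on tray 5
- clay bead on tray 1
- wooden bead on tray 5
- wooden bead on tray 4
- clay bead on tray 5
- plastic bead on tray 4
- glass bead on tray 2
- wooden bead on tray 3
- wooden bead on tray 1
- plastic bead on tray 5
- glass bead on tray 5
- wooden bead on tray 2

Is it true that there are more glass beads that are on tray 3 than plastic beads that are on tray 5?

glass beads on tray 3: 1.
plastic beads on tray 5: 1.
The claim requires 1 > 1, which does not hold.

False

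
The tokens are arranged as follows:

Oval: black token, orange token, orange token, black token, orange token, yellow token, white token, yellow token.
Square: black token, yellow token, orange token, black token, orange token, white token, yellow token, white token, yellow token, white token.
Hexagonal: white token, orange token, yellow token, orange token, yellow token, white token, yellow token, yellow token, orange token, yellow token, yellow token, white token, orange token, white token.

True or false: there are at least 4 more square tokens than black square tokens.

True

There are 10 square tokens.
There are 2 black square tokens.
The claim requires 10 − 2 = 8 ≥ 4, which holds.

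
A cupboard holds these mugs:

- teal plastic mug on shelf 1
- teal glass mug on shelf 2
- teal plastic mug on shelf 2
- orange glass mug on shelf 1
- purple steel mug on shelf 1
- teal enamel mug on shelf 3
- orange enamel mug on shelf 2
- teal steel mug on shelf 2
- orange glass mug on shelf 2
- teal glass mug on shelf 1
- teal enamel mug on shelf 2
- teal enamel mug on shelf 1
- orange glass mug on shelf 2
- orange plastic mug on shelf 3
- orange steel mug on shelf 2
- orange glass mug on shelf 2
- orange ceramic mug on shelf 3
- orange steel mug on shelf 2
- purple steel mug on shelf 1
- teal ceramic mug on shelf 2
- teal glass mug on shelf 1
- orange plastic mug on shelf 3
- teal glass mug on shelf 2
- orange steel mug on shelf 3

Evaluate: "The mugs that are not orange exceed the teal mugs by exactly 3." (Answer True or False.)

False

|mugs that are not orange| = 13.
|teal mugs| = 11.
The claim requires 13 − 11 (= 2) to equal 3, which does not hold.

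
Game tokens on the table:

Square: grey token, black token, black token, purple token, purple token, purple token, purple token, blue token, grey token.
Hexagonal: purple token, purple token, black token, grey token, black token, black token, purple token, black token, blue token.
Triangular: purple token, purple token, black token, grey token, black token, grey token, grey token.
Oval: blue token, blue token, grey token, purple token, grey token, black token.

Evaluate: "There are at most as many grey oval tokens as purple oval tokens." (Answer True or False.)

False

There are 2 grey oval tokens.
There is 1 purple oval token.
The claim requires 2 ≤ 1, which does not hold.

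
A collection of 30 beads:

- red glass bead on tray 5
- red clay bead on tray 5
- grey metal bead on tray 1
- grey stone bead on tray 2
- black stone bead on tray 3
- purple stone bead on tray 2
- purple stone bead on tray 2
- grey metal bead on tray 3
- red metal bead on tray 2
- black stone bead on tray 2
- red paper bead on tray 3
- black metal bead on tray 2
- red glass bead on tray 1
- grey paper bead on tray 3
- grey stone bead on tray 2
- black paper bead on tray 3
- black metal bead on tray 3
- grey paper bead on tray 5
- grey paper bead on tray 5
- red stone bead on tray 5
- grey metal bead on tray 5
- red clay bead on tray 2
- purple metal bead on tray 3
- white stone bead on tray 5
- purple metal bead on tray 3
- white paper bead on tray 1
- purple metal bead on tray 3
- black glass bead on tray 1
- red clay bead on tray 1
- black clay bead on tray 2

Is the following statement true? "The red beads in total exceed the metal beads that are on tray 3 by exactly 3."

There are 8 red beads.
There are 5 metal beads on tray 3.
The claim requires 8 − 5 (= 3) to equal 3, which holds.

True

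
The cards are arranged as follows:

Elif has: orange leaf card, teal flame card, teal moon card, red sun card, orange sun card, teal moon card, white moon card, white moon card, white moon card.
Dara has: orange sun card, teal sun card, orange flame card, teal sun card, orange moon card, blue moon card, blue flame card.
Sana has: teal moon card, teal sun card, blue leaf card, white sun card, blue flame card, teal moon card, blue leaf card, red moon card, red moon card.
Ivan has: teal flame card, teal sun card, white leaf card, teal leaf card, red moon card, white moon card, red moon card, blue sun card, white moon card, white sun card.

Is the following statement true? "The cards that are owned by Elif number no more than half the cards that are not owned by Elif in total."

cards owned by Elif: 9.
cards that are not owned by Elif: 26.
The claim requires 2 × 9 = 18 ≤ 26, which holds.

True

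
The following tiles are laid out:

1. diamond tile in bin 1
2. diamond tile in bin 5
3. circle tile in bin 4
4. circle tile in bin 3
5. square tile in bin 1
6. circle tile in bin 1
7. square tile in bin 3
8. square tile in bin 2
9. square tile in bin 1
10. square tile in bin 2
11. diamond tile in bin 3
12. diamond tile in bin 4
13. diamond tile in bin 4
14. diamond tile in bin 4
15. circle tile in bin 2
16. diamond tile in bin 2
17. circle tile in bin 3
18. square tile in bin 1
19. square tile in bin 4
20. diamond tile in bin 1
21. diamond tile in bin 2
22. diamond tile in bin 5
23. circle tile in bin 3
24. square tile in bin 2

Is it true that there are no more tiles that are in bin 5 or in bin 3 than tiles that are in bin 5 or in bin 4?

There are 7 tiles in bin 5 or in bin 3.
There are 7 tiles in bin 5 or in bin 4.
The claim requires 7 ≤ 7, which holds.

True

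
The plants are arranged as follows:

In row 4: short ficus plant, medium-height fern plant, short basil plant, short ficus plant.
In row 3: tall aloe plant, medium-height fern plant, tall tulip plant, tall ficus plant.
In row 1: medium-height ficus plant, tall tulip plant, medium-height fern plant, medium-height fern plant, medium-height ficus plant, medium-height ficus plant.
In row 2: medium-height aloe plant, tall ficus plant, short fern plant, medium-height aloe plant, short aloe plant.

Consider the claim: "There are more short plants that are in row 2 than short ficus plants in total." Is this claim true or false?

There are 2 short plants in row 2.
There are 2 short ficus plants.
The claim requires 2 > 2, which does not hold.

False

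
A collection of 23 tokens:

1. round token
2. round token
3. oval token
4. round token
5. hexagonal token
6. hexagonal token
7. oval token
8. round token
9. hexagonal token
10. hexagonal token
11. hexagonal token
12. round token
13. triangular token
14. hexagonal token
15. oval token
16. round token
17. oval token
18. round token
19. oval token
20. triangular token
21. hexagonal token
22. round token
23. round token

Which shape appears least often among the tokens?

triangular

Counts by shape: round 9, hexagonal 7, oval 5, triangular 2.
The minimum is 2, held uniquely by triangular.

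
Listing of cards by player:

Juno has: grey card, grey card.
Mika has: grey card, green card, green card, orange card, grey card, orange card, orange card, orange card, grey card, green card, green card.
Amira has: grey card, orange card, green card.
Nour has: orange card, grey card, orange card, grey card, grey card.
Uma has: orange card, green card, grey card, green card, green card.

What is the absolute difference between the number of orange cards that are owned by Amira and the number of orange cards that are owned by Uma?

orange cards owned by Amira: 1. orange cards owned by Uma: 1.
|1 − 1| = 1 − 1 = 0.

0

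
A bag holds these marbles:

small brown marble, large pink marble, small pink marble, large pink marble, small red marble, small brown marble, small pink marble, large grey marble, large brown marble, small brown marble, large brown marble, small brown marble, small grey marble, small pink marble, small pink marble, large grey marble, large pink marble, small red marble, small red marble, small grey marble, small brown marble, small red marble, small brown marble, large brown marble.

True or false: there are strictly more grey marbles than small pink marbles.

False

grey marbles: 4.
small pink marbles: 4.
The claim requires 4 > 4, which does not hold.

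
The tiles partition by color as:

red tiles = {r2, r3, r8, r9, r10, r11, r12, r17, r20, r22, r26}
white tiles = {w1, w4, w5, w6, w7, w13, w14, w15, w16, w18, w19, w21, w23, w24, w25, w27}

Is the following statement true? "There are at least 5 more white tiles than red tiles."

|white tiles| = 16.
|red tiles| = 11.
The claim requires 16 − 11 = 5 ≥ 5, which holds.

True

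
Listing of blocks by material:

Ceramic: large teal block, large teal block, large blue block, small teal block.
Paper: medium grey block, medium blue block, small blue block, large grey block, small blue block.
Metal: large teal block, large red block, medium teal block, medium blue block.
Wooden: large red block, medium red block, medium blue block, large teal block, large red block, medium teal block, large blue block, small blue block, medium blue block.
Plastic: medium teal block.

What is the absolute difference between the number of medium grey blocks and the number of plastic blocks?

0

medium grey blocks: 1. plastic blocks: 1.
|1 − 1| = 1 − 1 = 0.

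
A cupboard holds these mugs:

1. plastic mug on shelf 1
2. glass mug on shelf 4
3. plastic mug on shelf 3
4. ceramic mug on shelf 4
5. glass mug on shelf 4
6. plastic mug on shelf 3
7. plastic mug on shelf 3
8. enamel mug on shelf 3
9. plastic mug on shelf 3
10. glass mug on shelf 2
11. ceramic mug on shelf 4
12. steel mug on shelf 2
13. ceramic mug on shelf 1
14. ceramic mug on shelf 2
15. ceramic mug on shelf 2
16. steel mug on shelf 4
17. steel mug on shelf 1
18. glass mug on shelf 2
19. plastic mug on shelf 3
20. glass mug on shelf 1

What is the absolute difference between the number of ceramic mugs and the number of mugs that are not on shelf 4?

10

ceramic mugs: 5. mugs that are not on shelf 4: 15.
|5 − 15| = 15 − 5 = 10.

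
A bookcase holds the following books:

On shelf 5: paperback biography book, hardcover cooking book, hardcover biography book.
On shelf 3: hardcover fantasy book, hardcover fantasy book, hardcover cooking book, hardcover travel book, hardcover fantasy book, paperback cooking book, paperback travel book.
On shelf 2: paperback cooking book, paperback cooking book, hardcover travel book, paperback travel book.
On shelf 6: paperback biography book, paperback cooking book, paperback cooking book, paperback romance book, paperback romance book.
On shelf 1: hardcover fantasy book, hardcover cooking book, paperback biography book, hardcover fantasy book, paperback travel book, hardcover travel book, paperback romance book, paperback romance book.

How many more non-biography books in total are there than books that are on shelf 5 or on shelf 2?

non-biography books: 23.
books on shelf 5 or on shelf 2: 7.
23 − 7 = 16.

16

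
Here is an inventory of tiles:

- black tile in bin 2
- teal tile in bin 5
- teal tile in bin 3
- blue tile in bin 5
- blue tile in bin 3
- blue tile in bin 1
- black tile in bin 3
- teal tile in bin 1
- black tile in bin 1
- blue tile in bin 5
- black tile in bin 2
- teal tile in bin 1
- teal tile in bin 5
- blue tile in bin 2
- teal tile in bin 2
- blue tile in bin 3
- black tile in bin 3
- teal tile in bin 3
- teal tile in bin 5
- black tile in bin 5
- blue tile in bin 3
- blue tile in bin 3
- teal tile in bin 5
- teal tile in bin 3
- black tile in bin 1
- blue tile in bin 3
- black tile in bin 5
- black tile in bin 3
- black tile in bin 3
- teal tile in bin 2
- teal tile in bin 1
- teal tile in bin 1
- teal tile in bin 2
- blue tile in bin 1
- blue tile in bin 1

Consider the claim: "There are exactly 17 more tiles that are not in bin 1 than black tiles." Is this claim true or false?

False

tiles that are not in bin 1: 26.
black tiles: 10.
The claim requires 26 − 10 (= 16) to equal 17, which does not hold.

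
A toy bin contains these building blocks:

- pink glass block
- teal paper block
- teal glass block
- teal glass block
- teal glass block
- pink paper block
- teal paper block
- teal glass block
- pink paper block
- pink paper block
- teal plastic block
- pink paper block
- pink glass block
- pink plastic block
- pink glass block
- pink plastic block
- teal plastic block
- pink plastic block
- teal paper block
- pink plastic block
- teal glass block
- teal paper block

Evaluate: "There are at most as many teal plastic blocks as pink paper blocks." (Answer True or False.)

True

|teal plastic blocks| = 2.
|pink paper blocks| = 4.
The claim requires 2 ≤ 4, which holds.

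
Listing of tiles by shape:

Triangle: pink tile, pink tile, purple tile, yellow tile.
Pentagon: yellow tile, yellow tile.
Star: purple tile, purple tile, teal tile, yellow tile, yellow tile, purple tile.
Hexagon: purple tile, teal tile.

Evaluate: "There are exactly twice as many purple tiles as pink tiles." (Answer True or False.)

purple tiles: 5.
pink tiles: 2.
The claim requires 5 = 2 × 2 = 4, which does not hold.

False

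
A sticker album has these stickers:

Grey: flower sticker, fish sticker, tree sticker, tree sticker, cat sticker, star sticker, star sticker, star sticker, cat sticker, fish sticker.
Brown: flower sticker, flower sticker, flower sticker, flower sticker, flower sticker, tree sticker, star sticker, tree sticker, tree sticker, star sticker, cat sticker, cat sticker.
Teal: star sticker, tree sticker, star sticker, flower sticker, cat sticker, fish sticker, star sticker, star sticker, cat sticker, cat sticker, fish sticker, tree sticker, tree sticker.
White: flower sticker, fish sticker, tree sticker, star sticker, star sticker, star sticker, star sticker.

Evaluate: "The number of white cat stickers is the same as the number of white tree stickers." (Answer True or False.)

False

white cat stickers: 0.
white tree stickers: 1.
The claim requires 0 = 1, which does not hold.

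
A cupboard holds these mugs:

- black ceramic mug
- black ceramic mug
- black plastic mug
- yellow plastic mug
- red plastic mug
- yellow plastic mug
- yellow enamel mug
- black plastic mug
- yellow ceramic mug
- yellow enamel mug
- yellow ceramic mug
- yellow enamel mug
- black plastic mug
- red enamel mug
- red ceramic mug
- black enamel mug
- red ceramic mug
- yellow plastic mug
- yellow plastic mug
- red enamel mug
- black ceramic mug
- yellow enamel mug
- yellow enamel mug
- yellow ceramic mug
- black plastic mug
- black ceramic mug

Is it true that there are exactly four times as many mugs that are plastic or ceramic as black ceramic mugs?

|mugs that are plastic or ceramic| = 18.
|black ceramic mugs| = 4.
The claim requires 18 = 4 × 4 = 16, which does not hold.

False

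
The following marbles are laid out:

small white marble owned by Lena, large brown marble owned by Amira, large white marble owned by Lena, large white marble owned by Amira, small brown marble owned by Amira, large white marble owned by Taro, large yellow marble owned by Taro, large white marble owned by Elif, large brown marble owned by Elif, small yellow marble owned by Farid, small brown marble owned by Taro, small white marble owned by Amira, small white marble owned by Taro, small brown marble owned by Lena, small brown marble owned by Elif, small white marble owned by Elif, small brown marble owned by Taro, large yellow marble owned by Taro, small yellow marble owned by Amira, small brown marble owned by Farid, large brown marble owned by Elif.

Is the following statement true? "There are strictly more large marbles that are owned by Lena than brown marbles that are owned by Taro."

|large marbles owned by Lena| = 1.
|brown marbles owned by Taro| = 2.
The claim requires 1 > 2, which does not hold.

False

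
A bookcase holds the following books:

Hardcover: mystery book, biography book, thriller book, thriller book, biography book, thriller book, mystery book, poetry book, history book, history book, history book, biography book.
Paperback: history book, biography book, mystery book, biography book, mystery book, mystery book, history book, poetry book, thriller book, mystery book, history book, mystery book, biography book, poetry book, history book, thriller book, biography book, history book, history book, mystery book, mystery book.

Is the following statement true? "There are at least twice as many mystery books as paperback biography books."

There are 9 mystery books.
There are 4 paperback biography books.
The claim requires 9 ≥ 2 × 4 = 8, which holds.

True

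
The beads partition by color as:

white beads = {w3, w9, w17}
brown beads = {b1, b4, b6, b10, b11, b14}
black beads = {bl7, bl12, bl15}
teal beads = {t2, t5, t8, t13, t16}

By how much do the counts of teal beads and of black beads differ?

teal beads: 5. black beads: 3.
|5 − 3| = 5 − 3 = 2.

2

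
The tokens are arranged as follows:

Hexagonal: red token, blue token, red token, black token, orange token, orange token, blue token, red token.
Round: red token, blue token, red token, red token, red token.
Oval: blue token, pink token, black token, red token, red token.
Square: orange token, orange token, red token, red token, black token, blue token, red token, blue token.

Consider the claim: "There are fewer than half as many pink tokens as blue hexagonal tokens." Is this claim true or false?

False

pink tokens: 1.
blue hexagonal tokens: 2.
The claim requires 2 × 1 = 2 < 2, which does not hold.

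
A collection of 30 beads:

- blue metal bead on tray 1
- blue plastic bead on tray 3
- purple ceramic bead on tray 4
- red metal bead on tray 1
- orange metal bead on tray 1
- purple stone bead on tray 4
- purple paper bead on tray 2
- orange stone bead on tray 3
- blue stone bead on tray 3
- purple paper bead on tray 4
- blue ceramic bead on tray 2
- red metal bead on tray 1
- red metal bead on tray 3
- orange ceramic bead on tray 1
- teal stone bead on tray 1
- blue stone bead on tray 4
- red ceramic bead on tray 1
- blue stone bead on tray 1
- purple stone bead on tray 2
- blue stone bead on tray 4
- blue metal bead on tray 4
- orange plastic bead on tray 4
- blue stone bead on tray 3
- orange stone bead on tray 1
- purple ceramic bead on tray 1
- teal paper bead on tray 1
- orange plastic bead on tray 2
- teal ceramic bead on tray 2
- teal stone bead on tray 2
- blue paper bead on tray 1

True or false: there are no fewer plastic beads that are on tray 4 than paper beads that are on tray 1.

plastic beads on tray 4: 1.
paper beads on tray 1: 2.
The claim requires 1 ≥ 2, which does not hold.

False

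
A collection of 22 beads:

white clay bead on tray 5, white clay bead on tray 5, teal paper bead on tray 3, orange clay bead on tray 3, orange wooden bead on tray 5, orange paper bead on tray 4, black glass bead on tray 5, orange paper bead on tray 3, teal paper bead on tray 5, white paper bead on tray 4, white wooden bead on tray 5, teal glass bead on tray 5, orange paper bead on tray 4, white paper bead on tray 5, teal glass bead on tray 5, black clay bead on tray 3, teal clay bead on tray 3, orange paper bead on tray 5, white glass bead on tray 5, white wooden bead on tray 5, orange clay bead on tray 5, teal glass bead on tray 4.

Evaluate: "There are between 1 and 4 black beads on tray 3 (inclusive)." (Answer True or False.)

There is 1 black bead on tray 3.
The claim requires 1 ≤ 1 ≤ 4, which holds.

True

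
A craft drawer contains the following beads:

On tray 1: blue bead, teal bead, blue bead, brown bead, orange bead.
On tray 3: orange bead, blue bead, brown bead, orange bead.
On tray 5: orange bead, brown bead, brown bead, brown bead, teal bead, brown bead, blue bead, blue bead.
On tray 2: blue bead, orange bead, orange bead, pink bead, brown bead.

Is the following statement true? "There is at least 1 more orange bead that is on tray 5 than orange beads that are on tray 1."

False

|orange beads on tray 5| = 1.
|orange beads on tray 1| = 1.
The claim requires 1 − 1 = 0 ≥ 1, which does not hold.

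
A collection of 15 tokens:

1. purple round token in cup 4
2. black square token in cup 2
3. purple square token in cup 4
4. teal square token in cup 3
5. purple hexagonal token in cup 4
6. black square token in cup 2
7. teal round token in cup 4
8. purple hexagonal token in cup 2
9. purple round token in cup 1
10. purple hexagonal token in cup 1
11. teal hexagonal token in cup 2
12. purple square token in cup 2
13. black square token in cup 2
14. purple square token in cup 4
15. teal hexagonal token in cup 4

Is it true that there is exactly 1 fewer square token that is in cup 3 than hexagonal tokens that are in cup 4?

True

There is 1 square token in cup 3.
There are 2 hexagonal tokens in cup 4.
The claim requires 2 − 1 (= 1) to equal 1, which holds.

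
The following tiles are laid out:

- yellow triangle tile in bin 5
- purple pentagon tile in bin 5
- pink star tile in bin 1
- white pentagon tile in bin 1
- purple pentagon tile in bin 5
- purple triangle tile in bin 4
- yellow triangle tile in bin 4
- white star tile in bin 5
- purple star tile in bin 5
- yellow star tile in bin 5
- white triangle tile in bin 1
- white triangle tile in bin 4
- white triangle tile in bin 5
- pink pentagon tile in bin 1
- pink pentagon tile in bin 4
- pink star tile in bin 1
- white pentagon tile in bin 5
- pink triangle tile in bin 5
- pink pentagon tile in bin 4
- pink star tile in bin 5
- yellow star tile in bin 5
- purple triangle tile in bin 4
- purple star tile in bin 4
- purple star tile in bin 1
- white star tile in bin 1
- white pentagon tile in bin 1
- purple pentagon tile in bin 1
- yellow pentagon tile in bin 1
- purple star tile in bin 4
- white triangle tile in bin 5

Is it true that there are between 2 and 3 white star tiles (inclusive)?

There are 2 white star tiles.
The claim requires 2 ≤ 2 ≤ 3, which holds.

True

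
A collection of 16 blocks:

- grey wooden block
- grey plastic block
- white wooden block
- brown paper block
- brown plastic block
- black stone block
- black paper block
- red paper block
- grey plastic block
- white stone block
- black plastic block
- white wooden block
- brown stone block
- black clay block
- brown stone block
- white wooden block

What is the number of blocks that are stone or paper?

paper: 3; stone: 4; together 3 + 4 = 7.

7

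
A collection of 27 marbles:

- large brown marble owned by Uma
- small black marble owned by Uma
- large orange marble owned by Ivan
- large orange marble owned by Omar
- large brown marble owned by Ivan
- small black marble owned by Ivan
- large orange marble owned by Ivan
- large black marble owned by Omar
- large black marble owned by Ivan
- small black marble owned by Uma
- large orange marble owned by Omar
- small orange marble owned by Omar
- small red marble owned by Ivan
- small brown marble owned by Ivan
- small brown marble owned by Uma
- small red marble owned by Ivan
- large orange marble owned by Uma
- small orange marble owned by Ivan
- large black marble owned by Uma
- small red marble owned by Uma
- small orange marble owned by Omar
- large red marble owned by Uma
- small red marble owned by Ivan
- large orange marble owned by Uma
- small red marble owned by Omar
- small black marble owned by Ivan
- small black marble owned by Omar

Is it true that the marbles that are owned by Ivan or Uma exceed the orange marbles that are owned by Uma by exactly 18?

marbles owned by Ivan or Uma: 20.
orange marbles owned by Uma: 2.
The claim requires 20 − 2 (= 18) to equal 18, which holds.

True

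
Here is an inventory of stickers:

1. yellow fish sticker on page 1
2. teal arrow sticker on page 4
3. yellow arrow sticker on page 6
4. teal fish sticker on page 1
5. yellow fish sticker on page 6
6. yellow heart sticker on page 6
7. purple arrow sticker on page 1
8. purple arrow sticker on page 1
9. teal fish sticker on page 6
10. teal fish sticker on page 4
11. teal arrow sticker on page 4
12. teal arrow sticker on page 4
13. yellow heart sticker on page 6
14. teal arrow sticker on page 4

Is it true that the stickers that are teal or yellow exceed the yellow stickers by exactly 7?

True

There are 12 stickers that are teal or yellow.
There are 5 yellow stickers.
The claim requires 12 − 5 (= 7) to equal 7, which holds.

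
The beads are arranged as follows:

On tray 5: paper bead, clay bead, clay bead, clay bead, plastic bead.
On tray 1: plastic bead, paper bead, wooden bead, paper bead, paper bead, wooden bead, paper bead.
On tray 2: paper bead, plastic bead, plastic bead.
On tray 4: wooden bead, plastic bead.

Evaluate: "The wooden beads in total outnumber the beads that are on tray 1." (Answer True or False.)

False

|wooden beads| = 3.
|beads on tray 1| = 7.
The claim requires 3 > 7, which does not hold.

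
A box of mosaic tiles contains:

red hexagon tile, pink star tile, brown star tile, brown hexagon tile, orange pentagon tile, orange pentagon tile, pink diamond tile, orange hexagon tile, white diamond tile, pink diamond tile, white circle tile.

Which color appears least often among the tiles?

Counts by color: pink 3, orange 3, white 2, brown 2, red 1.
The minimum is 1, held uniquely by red.

red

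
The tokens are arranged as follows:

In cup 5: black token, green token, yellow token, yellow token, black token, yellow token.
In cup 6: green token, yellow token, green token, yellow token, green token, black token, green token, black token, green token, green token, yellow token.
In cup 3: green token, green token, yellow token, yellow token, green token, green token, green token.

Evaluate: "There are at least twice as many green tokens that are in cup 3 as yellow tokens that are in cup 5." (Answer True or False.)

False

green tokens in cup 3: 5.
yellow tokens in cup 5: 3.
The claim requires 5 ≥ 2 × 3 = 6, which does not hold.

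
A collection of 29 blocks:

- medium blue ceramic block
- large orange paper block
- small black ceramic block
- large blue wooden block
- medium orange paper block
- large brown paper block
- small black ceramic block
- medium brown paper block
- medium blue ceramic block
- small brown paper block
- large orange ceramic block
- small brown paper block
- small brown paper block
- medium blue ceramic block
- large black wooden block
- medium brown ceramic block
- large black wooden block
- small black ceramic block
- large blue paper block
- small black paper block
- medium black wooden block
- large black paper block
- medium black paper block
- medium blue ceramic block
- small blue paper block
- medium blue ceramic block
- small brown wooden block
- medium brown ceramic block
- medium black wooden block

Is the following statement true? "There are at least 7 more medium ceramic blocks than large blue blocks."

False

|medium ceramic blocks| = 7.
|large blue blocks| = 2.
The claim requires 7 − 2 = 5 ≥ 7, which does not hold.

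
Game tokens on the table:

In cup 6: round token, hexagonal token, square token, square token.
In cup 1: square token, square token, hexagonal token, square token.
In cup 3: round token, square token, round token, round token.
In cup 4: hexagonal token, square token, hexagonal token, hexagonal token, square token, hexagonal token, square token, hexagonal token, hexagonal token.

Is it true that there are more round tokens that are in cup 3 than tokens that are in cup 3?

There are 3 round tokens in cup 3.
There are 4 tokens in cup 3.
The claim requires 3 > 4, which does not hold.

False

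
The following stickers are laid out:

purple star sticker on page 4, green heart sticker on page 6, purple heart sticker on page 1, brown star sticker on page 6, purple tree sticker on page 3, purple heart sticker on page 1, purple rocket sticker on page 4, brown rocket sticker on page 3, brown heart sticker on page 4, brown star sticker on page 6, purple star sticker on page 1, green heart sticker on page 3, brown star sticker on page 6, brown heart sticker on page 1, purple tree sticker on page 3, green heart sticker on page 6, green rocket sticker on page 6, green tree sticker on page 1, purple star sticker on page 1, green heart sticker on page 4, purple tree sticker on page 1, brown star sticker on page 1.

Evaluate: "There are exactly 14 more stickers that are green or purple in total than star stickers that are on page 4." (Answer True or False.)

True

There are 15 stickers that are green or purple.
There is 1 star sticker on page 4.
The claim requires 15 − 1 (= 14) to equal 14, which holds.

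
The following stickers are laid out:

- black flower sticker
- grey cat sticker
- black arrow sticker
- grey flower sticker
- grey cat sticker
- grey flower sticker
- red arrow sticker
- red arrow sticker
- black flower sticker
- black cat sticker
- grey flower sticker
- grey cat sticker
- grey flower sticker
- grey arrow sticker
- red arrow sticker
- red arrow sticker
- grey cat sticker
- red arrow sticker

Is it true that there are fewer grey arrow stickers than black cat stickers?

False

grey arrow stickers: 1.
black cat stickers: 1.
The claim requires 1 < 1, which does not hold.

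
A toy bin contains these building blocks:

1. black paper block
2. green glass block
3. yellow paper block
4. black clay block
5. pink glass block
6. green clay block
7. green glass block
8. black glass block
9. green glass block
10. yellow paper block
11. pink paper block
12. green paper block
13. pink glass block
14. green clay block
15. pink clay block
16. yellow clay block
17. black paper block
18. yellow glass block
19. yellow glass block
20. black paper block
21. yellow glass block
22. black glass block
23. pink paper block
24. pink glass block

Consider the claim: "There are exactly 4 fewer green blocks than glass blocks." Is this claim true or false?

There are 6 green blocks.
There are 11 glass blocks.
The claim requires 11 − 6 (= 5) to equal 4, which does not hold.

False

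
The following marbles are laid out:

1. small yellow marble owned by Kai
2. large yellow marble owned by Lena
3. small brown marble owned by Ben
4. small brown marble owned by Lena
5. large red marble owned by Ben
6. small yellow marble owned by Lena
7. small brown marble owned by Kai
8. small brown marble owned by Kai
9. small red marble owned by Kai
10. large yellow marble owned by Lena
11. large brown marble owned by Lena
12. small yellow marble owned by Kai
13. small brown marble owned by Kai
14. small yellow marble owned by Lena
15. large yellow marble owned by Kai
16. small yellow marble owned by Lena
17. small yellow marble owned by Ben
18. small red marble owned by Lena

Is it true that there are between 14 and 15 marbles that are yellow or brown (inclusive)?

|marbles that are yellow or brown| = 15.
The claim requires 14 ≤ 15 ≤ 15, which holds.

True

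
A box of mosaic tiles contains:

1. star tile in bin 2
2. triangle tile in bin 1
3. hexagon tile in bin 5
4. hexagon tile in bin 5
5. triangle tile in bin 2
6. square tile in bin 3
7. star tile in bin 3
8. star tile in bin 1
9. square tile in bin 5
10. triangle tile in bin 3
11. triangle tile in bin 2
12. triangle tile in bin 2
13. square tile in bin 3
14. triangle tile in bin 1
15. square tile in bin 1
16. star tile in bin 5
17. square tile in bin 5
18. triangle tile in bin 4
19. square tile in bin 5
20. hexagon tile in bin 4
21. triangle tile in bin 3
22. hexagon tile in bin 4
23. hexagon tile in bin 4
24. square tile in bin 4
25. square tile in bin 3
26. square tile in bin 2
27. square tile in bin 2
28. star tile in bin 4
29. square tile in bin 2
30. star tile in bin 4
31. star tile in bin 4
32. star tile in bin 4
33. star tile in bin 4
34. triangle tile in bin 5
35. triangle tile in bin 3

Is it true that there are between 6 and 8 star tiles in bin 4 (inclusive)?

False

star tiles in bin 4: 5.
The claim requires 6 ≤ 5 ≤ 8, which does not hold.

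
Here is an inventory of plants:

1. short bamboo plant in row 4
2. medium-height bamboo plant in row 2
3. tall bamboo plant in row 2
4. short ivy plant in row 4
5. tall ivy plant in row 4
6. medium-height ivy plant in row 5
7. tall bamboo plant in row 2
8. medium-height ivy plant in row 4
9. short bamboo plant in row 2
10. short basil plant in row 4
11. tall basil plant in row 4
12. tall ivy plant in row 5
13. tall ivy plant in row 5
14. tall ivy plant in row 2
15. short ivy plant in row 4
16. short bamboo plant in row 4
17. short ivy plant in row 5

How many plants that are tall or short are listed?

14

short: 7; tall: 7; together 7 + 7 = 14.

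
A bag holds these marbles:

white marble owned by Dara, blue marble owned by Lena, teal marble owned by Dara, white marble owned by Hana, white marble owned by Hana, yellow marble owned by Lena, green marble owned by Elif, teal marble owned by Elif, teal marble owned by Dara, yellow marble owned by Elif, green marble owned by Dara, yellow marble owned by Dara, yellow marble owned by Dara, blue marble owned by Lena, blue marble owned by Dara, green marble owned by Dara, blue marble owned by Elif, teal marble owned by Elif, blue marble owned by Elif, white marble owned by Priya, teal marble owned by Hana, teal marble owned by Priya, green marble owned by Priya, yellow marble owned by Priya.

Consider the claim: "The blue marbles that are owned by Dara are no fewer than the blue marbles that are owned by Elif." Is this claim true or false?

|blue marbles owned by Dara| = 1.
|blue marbles owned by Elif| = 2.
The claim requires 1 ≥ 2, which does not hold.

False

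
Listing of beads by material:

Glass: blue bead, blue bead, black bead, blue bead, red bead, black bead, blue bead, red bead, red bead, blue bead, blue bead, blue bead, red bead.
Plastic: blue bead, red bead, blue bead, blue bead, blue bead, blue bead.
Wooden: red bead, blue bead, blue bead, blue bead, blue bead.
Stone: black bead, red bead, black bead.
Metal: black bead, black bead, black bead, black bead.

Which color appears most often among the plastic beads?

blue

Counts by color (restricted to plastic beads): blue 5, red 1.
The maximum is 5, held uniquely by blue.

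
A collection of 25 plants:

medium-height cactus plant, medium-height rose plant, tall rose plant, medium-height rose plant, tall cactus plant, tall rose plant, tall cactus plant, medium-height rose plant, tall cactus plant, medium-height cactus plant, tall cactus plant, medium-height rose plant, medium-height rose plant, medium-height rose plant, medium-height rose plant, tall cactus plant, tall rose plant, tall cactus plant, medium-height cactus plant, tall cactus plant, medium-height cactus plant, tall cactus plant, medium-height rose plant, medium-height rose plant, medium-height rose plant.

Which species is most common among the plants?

Counts by species: rose 13, cactus 12.
The maximum is 13, held uniquely by rose.

rose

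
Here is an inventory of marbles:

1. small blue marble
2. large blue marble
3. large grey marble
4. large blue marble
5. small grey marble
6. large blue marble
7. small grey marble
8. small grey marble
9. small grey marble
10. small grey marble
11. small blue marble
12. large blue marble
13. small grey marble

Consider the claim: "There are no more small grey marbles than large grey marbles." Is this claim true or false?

False

|small grey marbles| = 6.
|large grey marbles| = 1.
The claim requires 6 ≤ 1, which does not hold.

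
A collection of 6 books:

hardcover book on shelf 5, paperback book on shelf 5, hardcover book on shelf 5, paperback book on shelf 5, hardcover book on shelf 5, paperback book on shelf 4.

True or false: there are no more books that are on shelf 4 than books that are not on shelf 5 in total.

True

books on shelf 4: 1.
books that are not on shelf 5: 1.
The claim requires 1 ≤ 1, which holds.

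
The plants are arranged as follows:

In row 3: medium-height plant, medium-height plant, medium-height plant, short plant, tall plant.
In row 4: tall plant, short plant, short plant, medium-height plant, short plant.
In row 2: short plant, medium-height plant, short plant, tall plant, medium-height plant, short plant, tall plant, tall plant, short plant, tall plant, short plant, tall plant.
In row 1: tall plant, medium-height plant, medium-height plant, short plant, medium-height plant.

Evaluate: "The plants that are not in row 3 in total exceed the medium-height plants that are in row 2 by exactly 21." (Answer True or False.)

|plants that are not in row 3| = 22.
|medium-height plants in row 2| = 2.
The claim requires 22 − 2 (= 20) to equal 21, which does not hold.

False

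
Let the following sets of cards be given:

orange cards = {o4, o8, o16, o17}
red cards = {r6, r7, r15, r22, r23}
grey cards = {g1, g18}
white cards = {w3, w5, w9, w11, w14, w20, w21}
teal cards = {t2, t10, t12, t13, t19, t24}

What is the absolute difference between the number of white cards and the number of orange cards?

white cards: 7. orange cards: 4.
|7 − 4| = 7 − 4 = 3.

3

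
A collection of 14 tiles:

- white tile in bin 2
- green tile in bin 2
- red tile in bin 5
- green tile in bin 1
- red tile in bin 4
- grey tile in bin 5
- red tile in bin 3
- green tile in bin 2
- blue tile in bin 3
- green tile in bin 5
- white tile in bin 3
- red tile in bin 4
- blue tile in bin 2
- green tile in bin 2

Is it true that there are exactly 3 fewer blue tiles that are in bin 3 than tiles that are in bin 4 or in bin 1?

There is 1 blue tile in bin 3.
There are 3 tiles in bin 4 or in bin 1.
The claim requires 3 − 1 (= 2) to equal 3, which does not hold.

False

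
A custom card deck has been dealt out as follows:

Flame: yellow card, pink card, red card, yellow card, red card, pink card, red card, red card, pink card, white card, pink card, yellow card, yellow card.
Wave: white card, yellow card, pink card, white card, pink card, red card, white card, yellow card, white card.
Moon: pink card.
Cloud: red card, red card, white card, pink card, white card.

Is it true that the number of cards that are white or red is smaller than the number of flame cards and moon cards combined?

False

There are 14 cards that are white or red.
flame cards: 13; moon cards: 1; combined: 13 + 1 = 14.
The claim requires 14 < 14, which does not hold.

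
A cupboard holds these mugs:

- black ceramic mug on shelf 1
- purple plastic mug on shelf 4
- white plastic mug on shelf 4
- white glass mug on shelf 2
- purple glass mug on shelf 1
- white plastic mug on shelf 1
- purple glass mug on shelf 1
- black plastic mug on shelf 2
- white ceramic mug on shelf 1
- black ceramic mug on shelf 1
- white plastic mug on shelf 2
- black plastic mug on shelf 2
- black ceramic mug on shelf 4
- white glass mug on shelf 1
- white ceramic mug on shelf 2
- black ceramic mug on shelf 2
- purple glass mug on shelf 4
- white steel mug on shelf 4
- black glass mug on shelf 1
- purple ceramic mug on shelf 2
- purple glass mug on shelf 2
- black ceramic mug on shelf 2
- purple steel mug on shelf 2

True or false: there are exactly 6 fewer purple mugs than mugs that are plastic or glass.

True

purple mugs: 7.
mugs that are plastic or glass: 13.
The claim requires 13 − 7 (= 6) to equal 6, which holds.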